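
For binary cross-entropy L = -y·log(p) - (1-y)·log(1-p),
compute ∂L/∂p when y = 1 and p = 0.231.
∂L/∂p = -4.329

∂L/∂p = -y/p + (1-y)/(1-p) = -1/0.231 + 0 = -4.329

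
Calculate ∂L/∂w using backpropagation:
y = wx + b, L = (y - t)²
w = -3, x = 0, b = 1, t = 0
∂L/∂w = 0

y = wx + b = (-3)(0) + 1 = 1
∂L/∂y = 2(y - t) = 2(1 - 0) = 2
∂y/∂w = x = 0
∂L/∂w = ∂L/∂y · ∂y/∂w = 2 × 0 = 0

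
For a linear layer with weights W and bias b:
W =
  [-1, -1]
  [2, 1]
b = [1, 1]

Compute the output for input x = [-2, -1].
y = [4, -4]

Wx = [-1×-2 + -1×-1, 2×-2 + 1×-1]
   = [3, -5]
y = Wx + b = [3 + 1, -5 + 1] = [4, -4]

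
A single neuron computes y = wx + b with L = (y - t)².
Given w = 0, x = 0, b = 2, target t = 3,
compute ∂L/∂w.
∂L/∂w = 0

y = wx + b = (0)(0) + 2 = 2
∂L/∂y = 2(y - t) = 2(2 - 3) = -2
∂y/∂w = x = 0
∂L/∂w = ∂L/∂y · ∂y/∂w = -2 × 0 = 0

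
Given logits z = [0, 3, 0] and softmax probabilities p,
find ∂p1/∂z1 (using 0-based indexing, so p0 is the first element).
∂p1/∂z1 = 0.08236

p = softmax(z) = [0.04528, 0.9094, 0.04528]
p1 = 0.9094

∂p1/∂z1 = p1(1 - p1) = 0.9094 × (1 - 0.9094) = 0.08236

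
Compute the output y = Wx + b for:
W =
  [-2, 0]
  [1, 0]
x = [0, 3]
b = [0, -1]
y = [0, -1]

Wx = [-2×0 + 0×3, 1×0 + 0×3]
   = [0, 0]
y = Wx + b = [0 + 0, 0 + -1] = [0, -1]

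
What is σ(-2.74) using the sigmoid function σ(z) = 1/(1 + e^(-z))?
0.06065

sigmoid(-2.74) = 1/(1 + e^(2.74)) = 1/(1 + 15.49) = 0.06065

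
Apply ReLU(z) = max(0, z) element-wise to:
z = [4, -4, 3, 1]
h = [4, 0, 3, 1]

ReLU applied element-wise: max(0,4)=4, max(0,-4)=0, max(0,3)=3, max(0,1)=1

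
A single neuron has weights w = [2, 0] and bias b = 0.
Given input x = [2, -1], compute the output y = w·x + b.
y = 4

y = (2)(2) + (0)(-1) + 0 = 4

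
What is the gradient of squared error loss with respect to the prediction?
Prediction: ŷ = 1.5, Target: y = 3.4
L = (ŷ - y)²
∂L/∂ŷ = -3.8

∂L/∂ŷ = 2(ŷ - y) = 2(1.5 - 3.4) = 2(-1.9) = -3.8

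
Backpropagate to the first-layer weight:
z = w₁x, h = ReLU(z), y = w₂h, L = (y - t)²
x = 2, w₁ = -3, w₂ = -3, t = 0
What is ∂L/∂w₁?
∂L/∂w₁ = 0

Forward pass:
z = w₁x = -3×2 = -6
h = ReLU(-6) = 0
y = w₂h = -3×0 = 0

Backward pass:
∂L/∂y = 2(y - t) = 2(0 - 0) = 0
∂y/∂h = w₂ = -3
∂h/∂z = 0 (ReLU derivative)
∂z/∂w₁ = x = 2

∂L/∂w₁ = 0 × -3 × 0 × 2 = 0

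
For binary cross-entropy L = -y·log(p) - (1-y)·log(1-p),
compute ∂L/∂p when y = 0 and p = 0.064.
∂L/∂p = 1.068

∂L/∂p = -y/p + (1-y)/(1-p) = 0 + 1/0.936 = 1.068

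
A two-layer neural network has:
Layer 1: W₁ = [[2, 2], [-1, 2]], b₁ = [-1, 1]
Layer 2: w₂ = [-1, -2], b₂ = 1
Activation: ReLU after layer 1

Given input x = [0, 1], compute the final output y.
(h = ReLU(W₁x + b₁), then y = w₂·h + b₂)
y = -6

Layer 1 pre-activation: z₁ = [1, 3]
After ReLU: h = [1, 3]
Layer 2 output: y = -1×1 + -2×3 + 1 = -6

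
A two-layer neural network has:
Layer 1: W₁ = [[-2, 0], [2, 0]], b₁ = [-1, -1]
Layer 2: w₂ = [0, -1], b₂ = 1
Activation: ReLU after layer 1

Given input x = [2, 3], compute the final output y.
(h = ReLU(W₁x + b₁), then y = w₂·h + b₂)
y = -2

Layer 1 pre-activation: z₁ = [-5, 3]
After ReLU: h = [0, 3]
Layer 2 output: y = 0×0 + -1×3 + 1 = -2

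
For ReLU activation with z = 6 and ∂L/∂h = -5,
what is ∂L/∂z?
∂L/∂z = -5

h = ReLU(6) = 6
Since z > 0: ∂h/∂z = 1
∂L/∂z = ∂L/∂h · ∂h/∂z = -5 × 1 = -5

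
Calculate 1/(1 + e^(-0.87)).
0.7047

sigmoid(0.87) = 1/(1 + e^(-0.87)) = 1/(1 + 0.419) = 0.7047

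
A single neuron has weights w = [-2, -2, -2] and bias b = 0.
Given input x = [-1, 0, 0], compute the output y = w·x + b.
y = 2

y = (-2)(-1) + (-2)(0) + (-2)(0) + 0 = 2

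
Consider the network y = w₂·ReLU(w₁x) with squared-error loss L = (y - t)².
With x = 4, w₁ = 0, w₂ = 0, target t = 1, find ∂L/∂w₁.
∂L/∂w₁ = 0

Forward pass:
z = w₁x = 0×4 = 0
h = ReLU(0) = 0
y = w₂h = 0×0 = 0

Backward pass:
∂L/∂y = 2(y - t) = 2(0 - 1) = -2
∂y/∂h = w₂ = 0
∂h/∂z = 0 (ReLU derivative)
∂z/∂w₁ = x = 4

∂L/∂w₁ = -2 × 0 × 0 × 4 = 0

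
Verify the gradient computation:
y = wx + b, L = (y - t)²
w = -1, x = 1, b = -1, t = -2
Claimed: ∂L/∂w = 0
Correct

y = (-1)(1) + -1 = -2
∂L/∂y = 2(y - t) = 2(-2 - -2) = 0
∂y/∂w = x = 1
∂L/∂w = 0 × 1 = 0

Claimed value: 0
Correct: The correct gradient is 0.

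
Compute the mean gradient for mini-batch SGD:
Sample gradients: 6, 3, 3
Average gradient = 4

Average = (1/3)(6 + 3 + 3) = 12/3 = 4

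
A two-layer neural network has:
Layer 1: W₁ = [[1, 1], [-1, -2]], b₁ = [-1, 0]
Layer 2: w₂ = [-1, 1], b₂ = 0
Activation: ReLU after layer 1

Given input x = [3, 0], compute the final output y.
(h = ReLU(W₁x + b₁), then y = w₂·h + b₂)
y = -2

Layer 1 pre-activation: z₁ = [2, -3]
After ReLU: h = [2, 0]
Layer 2 output: y = -1×2 + 1×0 + 0 = -2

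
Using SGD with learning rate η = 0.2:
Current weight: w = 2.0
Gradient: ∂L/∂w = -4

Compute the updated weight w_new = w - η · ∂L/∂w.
w_new = 2.8

w_new = w - η·∂L/∂w = 2.0 - 0.2×(-4) = 2.0 - (-0.8) = 2.8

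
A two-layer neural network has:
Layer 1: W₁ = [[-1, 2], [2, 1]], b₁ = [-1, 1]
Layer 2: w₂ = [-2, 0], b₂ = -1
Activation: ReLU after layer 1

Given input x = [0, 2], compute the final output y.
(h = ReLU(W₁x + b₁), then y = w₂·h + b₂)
y = -7

Layer 1 pre-activation: z₁ = [3, 3]
After ReLU: h = [3, 3]
Layer 2 output: y = -2×3 + 0×3 + -1 = -7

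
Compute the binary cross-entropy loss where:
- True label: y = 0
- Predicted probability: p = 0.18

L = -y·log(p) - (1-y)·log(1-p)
L = 0.1985

L = -0·log(0.18) - 1·log(0.82) = -log(0.82) = 0.1985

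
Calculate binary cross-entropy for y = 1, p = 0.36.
L = 1.022

L = -1·log(0.36) - 0·log(0.64) = -log(0.36) = 1.022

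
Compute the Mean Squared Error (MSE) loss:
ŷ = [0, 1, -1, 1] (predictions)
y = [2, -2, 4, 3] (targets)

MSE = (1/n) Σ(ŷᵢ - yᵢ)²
MSE = 10.5

MSE = (1/4)((0-2)² + (1--2)² + (-1-4)² + (1-3)²) = (1/4)(4 + 9 + 25 + 4) = 10.5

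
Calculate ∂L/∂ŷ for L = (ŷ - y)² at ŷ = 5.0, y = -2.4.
∂L/∂ŷ = 14.8

∂L/∂ŷ = 2(ŷ - y) = 2(5.0 - -2.4) = 2(7.4) = 14.8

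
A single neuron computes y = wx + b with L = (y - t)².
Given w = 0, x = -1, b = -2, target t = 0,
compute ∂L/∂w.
∂L/∂w = 4

y = wx + b = (0)(-1) + -2 = -2
∂L/∂y = 2(y - t) = 2(-2 - 0) = -4
∂y/∂w = x = -1
∂L/∂w = ∂L/∂y · ∂y/∂w = -4 × -1 = 4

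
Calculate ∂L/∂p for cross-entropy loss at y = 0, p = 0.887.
∂L/∂p = 8.85

∂L/∂p = -y/p + (1-y)/(1-p) = 0 + 1/0.113 = 8.85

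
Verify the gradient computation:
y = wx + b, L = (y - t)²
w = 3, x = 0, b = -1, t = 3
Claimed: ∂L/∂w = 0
Correct

y = (3)(0) + -1 = -1
∂L/∂y = 2(y - t) = 2(-1 - 3) = -8
∂y/∂w = x = 0
∂L/∂w = -8 × 0 = 0

Claimed value: 0
Correct: The correct gradient is 0.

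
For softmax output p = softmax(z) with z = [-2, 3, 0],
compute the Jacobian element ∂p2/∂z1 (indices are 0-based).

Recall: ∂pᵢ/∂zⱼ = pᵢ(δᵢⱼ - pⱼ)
∂p2/∂z1 = -0.0446

p = softmax(z) = [0.006377, 0.9465, 0.04712]
p2 = 0.04712, p1 = 0.9465

∂p2/∂z1 = -p2 × p1 = -0.04712 × 0.9465 = -0.0446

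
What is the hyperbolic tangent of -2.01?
-0.9647

tanh(-2.01) = (e^(-2.01) - e^(2.01))/(e^(-2.01) + e^(2.01)) = -0.9647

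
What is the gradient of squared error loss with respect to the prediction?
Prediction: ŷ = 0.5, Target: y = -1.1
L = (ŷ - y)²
∂L/∂ŷ = 3.2

∂L/∂ŷ = 2(ŷ - y) = 2(0.5 - -1.1) = 2(1.6) = 3.2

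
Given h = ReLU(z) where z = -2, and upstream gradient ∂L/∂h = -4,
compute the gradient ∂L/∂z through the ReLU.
∂L/∂z = 0

h = ReLU(-2) = 0
Since z < 0: ∂h/∂z = 0
∂L/∂z = ∂L/∂h · ∂h/∂z = -4 × 0 = 0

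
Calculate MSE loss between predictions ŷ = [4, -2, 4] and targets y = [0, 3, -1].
MSE = 22

MSE = (1/3)((4-0)² + (-2-3)² + (4--1)²) = (1/3)(16 + 25 + 25) = 22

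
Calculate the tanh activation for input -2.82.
-0.9929

tanh(-2.82) = (e^(-2.82) - e^(2.82))/(e^(-2.82) + e^(2.82)) = -0.9929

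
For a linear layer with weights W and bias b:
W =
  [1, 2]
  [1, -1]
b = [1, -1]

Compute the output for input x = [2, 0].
y = [3, 1]

Wx = [1×2 + 2×0, 1×2 + -1×0]
   = [2, 2]
y = Wx + b = [2 + 1, 2 + -1] = [3, 1]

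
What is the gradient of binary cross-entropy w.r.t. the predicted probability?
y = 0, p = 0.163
∂L/∂p = 1.195

∂L/∂p = -y/p + (1-y)/(1-p) = 0 + 1/0.837 = 1.195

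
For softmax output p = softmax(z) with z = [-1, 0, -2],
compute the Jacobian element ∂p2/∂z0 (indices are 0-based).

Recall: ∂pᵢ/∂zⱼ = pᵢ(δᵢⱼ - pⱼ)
∂p2/∂z0 = -0.02203

p = softmax(z) = [0.2447, 0.6652, 0.09003]
p2 = 0.09003, p0 = 0.2447

∂p2/∂z0 = -p2 × p0 = -0.09003 × 0.2447 = -0.02203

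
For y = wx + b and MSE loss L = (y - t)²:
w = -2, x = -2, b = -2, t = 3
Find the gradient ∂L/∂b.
∂L/∂b = -2

y = wx + b = (-2)(-2) + -2 = 2
∂L/∂y = 2(y - t) = 2(2 - 3) = -2
∂y/∂b = 1
∂L/∂b = ∂L/∂y · ∂y/∂b = -2 × 1 = -2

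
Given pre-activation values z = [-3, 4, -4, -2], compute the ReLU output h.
h = [0, 4, 0, 0]

ReLU applied element-wise: max(0,-3)=0, max(0,4)=4, max(0,-4)=0, max(0,-2)=0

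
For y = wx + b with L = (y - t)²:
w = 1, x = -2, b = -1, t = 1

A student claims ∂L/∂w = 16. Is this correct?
Correct

y = (1)(-2) + -1 = -3
∂L/∂y = 2(y - t) = 2(-3 - 1) = -8
∂y/∂w = x = -2
∂L/∂w = -8 × -2 = 16

Claimed value: 16
Correct: The correct gradient is 16.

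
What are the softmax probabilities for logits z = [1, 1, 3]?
p = [0.1065, 0.1065, 0.787]

exp(z) = [2.718, 2.718, 20.09]
Sum = 25.52
p = [0.1065, 0.1065, 0.787]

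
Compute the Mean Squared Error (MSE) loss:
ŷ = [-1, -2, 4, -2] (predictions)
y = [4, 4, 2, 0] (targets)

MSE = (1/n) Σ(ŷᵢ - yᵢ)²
MSE = 17.25

MSE = (1/4)((-1-4)² + (-2-4)² + (4-2)² + (-2-0)²) = (1/4)(25 + 36 + 4 + 4) = 17.25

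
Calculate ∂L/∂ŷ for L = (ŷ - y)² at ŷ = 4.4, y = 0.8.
∂L/∂ŷ = 7.2

∂L/∂ŷ = 2(ŷ - y) = 2(4.4 - 0.8) = 2(3.6) = 7.2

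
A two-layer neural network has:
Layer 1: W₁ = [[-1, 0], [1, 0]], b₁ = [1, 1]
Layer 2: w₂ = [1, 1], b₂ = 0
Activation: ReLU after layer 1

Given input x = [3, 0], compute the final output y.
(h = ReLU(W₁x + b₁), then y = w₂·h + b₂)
y = 4

Layer 1 pre-activation: z₁ = [-2, 4]
After ReLU: h = [0, 4]
Layer 2 output: y = 1×0 + 1×4 + 0 = 4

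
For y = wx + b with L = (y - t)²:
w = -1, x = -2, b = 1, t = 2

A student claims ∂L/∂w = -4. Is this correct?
Correct

y = (-1)(-2) + 1 = 3
∂L/∂y = 2(y - t) = 2(3 - 2) = 2
∂y/∂w = x = -2
∂L/∂w = 2 × -2 = -4

Claimed value: -4
Correct: The correct gradient is -4.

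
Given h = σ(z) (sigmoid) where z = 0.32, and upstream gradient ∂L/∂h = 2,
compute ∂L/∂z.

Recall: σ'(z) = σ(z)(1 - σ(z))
∂L/∂z = 0.4874

σ(0.32) = 0.5793
σ'(0.32) = σ(0.32)(1 - σ(0.32)) = 0.5793 × 0.4207 = 0.2437
∂L/∂z = ∂L/∂h · σ'(z) = 2 × 0.2437 = 0.4874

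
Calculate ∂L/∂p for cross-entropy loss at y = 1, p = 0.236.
∂L/∂p = -4.237

∂L/∂p = -y/p + (1-y)/(1-p) = -1/0.236 + 0 = -4.237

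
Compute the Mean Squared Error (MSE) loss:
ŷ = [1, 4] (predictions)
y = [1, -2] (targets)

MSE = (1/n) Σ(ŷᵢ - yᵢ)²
MSE = 18

MSE = (1/2)((1-1)² + (4--2)²) = (1/2)(0 + 36) = 18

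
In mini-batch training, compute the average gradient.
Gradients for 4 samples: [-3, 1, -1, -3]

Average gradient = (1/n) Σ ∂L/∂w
Average gradient = -1.5

Average = (1/4)(-3 + 1 + -1 + -3) = -6/4 = -1.5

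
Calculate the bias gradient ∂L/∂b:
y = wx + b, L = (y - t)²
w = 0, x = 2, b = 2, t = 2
∂L/∂b = 0

y = wx + b = (0)(2) + 2 = 2
∂L/∂y = 2(y - t) = 2(2 - 2) = 0
∂y/∂b = 1
∂L/∂b = ∂L/∂y · ∂y/∂b = 0 × 1 = 0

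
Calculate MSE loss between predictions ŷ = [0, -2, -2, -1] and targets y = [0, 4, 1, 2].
MSE = 13.5

MSE = (1/4)((0-0)² + (-2-4)² + (-2-1)² + (-1-2)²) = (1/4)(0 + 36 + 9 + 9) = 13.5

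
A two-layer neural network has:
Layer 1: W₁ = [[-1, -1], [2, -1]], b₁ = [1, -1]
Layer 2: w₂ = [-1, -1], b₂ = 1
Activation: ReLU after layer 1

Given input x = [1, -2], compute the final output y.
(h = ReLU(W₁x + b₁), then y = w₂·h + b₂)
y = -4

Layer 1 pre-activation: z₁ = [2, 3]
After ReLU: h = [2, 3]
Layer 2 output: y = -1×2 + -1×3 + 1 = -4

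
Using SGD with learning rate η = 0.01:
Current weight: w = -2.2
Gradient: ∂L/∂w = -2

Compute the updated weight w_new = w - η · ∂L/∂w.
w_new = -2.18

w_new = w - η·∂L/∂w = -2.2 - 0.01×(-2) = -2.2 - (-0.02) = -2.18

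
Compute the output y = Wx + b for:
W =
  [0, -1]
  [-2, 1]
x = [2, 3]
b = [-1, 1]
y = [-4, 0]

Wx = [0×2 + -1×3, -2×2 + 1×3]
   = [-3, -1]
y = Wx + b = [-3 + -1, -1 + 1] = [-4, 0]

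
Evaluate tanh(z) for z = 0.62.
0.5511

tanh(0.62) = (e^(0.62) - e^(-0.62))/(e^(0.62) + e^(-0.62)) = 0.5511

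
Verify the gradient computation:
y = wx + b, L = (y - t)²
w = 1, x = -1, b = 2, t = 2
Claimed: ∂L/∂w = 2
Correct

y = (1)(-1) + 2 = 1
∂L/∂y = 2(y - t) = 2(1 - 2) = -2
∂y/∂w = x = -1
∂L/∂w = -2 × -1 = 2

Claimed value: 2
Correct: The correct gradient is 2.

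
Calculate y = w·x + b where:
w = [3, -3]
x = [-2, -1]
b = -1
y = -4

y = (3)(-2) + (-3)(-1) + -1 = -4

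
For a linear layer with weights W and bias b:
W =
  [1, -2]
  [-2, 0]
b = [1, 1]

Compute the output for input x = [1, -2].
y = [6, -1]

Wx = [1×1 + -2×-2, -2×1 + 0×-2]
   = [5, -2]
y = Wx + b = [5 + 1, -2 + 1] = [6, -1]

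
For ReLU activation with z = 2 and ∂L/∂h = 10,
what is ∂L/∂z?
∂L/∂z = 10

h = ReLU(2) = 2
Since z > 0: ∂h/∂z = 1
∂L/∂z = ∂L/∂h · ∂h/∂z = 10 × 1 = 10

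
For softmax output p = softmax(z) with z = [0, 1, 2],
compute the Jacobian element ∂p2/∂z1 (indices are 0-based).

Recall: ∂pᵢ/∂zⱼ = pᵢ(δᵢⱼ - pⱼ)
∂p2/∂z1 = -0.1628

p = softmax(z) = [0.09003, 0.2447, 0.6652]
p2 = 0.6652, p1 = 0.2447

∂p2/∂z1 = -p2 × p1 = -0.6652 × 0.2447 = -0.1628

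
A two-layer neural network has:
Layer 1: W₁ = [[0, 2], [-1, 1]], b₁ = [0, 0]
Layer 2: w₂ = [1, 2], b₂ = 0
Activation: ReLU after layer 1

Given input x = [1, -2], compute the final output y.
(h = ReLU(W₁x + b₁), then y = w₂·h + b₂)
y = 0

Layer 1 pre-activation: z₁ = [-4, -3]
After ReLU: h = [0, 0]
Layer 2 output: y = 1×0 + 2×0 + 0 = 0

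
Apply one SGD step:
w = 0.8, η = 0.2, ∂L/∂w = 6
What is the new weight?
w_new = -0.4

w_new = w - η·∂L/∂w = 0.8 - 0.2×(6) = 0.8 - (1.2) = -0.4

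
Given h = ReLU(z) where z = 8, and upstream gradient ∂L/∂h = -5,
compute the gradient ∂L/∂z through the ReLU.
∂L/∂z = -5

h = ReLU(8) = 8
Since z > 0: ∂h/∂z = 1
∂L/∂z = ∂L/∂h · ∂h/∂z = -5 × 1 = -5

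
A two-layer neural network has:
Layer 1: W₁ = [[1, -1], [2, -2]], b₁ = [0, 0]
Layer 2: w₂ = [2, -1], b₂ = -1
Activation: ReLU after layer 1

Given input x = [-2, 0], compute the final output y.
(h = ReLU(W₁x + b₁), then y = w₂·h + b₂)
y = -1

Layer 1 pre-activation: z₁ = [-2, -4]
After ReLU: h = [0, 0]
Layer 2 output: y = 2×0 + -1×0 + -1 = -1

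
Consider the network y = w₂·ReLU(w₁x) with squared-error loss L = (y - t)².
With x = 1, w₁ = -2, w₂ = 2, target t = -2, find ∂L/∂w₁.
∂L/∂w₁ = 0

Forward pass:
z = w₁x = -2×1 = -2
h = ReLU(-2) = 0
y = w₂h = 2×0 = 0

Backward pass:
∂L/∂y = 2(y - t) = 2(0 - -2) = 4
∂y/∂h = w₂ = 2
∂h/∂z = 0 (ReLU derivative)
∂z/∂w₁ = x = 1

∂L/∂w₁ = 4 × 2 × 0 × 1 = 0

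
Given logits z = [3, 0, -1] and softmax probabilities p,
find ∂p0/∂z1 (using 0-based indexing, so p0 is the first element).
∂p0/∂z1 = -0.04364

p = softmax(z) = [0.9362, 0.04661, 0.01715]
p0 = 0.9362, p1 = 0.04661

∂p0/∂z1 = -p0 × p1 = -0.9362 × 0.04661 = -0.04364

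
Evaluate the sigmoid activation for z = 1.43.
0.8069

sigmoid(1.43) = 1/(1 + e^(-1.43)) = 1/(1 + 0.2393) = 0.8069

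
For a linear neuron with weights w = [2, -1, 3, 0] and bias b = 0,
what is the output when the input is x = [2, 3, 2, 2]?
y = 7

y = (2)(2) + (-1)(3) + (3)(2) + (0)(2) + 0 = 7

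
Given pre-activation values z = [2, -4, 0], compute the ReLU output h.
h = [2, 0, 0]

ReLU applied element-wise: max(0,2)=2, max(0,-4)=0, max(0,0)=0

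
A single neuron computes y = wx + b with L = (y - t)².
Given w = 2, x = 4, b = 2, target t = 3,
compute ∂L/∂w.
∂L/∂w = 56

y = wx + b = (2)(4) + 2 = 10
∂L/∂y = 2(y - t) = 2(10 - 3) = 14
∂y/∂w = x = 4
∂L/∂w = ∂L/∂y · ∂y/∂w = 14 × 4 = 56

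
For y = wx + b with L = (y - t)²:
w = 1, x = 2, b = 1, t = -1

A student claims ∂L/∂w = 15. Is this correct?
Incorrect

y = (1)(2) + 1 = 3
∂L/∂y = 2(y - t) = 2(3 - -1) = 8
∂y/∂w = x = 2
∂L/∂w = 8 × 2 = 16

Claimed value: 15
Incorrect: The correct gradient is 16.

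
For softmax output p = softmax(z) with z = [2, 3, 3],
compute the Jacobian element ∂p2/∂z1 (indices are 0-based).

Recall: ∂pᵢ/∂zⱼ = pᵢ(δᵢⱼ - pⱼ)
∂p2/∂z1 = -0.1784

p = softmax(z) = [0.1554, 0.4223, 0.4223]
p2 = 0.4223, p1 = 0.4223

∂p2/∂z1 = -p2 × p1 = -0.4223 × 0.4223 = -0.1784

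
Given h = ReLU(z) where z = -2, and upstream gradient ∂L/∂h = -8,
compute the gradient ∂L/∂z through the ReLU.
∂L/∂z = 0

h = ReLU(-2) = 0
Since z < 0: ∂h/∂z = 0
∂L/∂z = ∂L/∂h · ∂h/∂z = -8 × 0 = 0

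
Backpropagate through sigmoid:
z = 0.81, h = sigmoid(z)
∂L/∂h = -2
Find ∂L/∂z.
∂L/∂z = -0.4262

σ(0.81) = 0.6921
σ'(0.81) = σ(0.81)(1 - σ(0.81)) = 0.6921 × 0.3079 = 0.2131
∂L/∂z = ∂L/∂h · σ'(z) = -2 × 0.2131 = -0.4262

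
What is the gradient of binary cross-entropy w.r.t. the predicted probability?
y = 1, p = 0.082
∂L/∂p = -12.2

∂L/∂p = -y/p + (1-y)/(1-p) = -1/0.082 + 0 = -12.2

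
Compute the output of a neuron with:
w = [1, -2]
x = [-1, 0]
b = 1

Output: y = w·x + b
y = 0

y = (1)(-1) + (-2)(0) + 1 = 0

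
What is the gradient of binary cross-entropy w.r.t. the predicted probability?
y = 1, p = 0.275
∂L/∂p = -3.636

∂L/∂p = -y/p + (1-y)/(1-p) = -1/0.275 + 0 = -3.636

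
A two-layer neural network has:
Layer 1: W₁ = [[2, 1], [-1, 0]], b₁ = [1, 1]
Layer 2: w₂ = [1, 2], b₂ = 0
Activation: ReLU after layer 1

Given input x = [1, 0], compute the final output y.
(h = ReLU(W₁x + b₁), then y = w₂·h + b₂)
y = 3

Layer 1 pre-activation: z₁ = [3, 0]
After ReLU: h = [3, 0]
Layer 2 output: y = 1×3 + 2×0 + 0 = 3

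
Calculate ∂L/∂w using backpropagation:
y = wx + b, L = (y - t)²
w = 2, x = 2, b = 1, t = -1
∂L/∂w = 24

y = wx + b = (2)(2) + 1 = 5
∂L/∂y = 2(y - t) = 2(5 - -1) = 12
∂y/∂w = x = 2
∂L/∂w = ∂L/∂y · ∂y/∂w = 12 × 2 = 24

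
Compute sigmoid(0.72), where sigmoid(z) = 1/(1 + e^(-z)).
0.6726

sigmoid(0.72) = 1/(1 + e^(-0.72)) = 1/(1 + 0.4868) = 0.6726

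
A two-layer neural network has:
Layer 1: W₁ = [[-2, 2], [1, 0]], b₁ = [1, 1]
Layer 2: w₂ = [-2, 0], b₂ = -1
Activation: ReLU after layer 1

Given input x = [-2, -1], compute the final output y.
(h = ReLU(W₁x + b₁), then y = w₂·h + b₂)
y = -7

Layer 1 pre-activation: z₁ = [3, -1]
After ReLU: h = [3, 0]
Layer 2 output: y = -2×3 + 0×0 + -1 = -7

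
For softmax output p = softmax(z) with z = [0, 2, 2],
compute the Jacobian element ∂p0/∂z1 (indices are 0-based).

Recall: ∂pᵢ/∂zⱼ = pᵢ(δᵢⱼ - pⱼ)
∂p0/∂z1 = -0.02968

p = softmax(z) = [0.06338, 0.4683, 0.4683]
p0 = 0.06338, p1 = 0.4683

∂p0/∂z1 = -p0 × p1 = -0.06338 × 0.4683 = -0.02968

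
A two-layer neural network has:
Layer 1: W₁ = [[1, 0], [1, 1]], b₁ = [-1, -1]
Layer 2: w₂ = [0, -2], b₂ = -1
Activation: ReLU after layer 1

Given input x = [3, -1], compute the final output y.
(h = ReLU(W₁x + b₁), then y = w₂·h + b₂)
y = -3

Layer 1 pre-activation: z₁ = [2, 1]
After ReLU: h = [2, 1]
Layer 2 output: y = 0×2 + -2×1 + -1 = -3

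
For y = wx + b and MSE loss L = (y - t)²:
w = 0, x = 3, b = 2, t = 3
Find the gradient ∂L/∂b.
∂L/∂b = -2

y = wx + b = (0)(3) + 2 = 2
∂L/∂y = 2(y - t) = 2(2 - 3) = -2
∂y/∂b = 1
∂L/∂b = ∂L/∂y · ∂y/∂b = -2 × 1 = -2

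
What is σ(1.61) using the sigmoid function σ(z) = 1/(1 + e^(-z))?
0.8334

sigmoid(1.61) = 1/(1 + e^(-1.61)) = 1/(1 + 0.1999) = 0.8334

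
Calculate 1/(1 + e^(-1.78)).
0.8557

sigmoid(1.78) = 1/(1 + e^(-1.78)) = 1/(1 + 0.1686) = 0.8557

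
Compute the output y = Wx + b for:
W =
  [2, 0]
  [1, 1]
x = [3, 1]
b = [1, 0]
y = [7, 4]

Wx = [2×3 + 0×1, 1×3 + 1×1]
   = [6, 4]
y = Wx + b = [6 + 1, 4 + 0] = [7, 4]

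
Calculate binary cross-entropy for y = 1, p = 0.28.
L = 1.273

L = -1·log(0.28) - 0·log(0.72) = -log(0.28) = 1.273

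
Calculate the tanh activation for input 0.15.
0.1489

tanh(0.15) = (e^(0.15) - e^(-0.15))/(e^(0.15) + e^(-0.15)) = 0.1489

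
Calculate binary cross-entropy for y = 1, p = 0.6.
L = 0.5108

L = -1·log(0.6) - 0·log(0.4) = -log(0.6) = 0.5108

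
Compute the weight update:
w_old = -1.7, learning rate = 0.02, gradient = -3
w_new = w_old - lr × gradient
w_new = -1.64

w_new = w - η·∂L/∂w = -1.7 - 0.02×(-3) = -1.7 - (-0.06) = -1.64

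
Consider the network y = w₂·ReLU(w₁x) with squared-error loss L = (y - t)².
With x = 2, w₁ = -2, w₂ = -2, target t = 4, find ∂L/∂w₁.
∂L/∂w₁ = 0

Forward pass:
z = w₁x = -2×2 = -4
h = ReLU(-4) = 0
y = w₂h = -2×0 = 0

Backward pass:
∂L/∂y = 2(y - t) = 2(0 - 4) = -8
∂y/∂h = w₂ = -2
∂h/∂z = 0 (ReLU derivative)
∂z/∂w₁ = x = 2

∂L/∂w₁ = -8 × -2 × 0 × 2 = 0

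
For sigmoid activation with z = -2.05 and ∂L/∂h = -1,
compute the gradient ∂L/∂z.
∂L/∂z = -0.101

σ(-2.05) = 0.1141
σ'(-2.05) = σ(-2.05)(1 - σ(-2.05)) = 0.1141 × 0.8859 = 0.101
∂L/∂z = ∂L/∂h · σ'(z) = -1 × 0.101 = -0.101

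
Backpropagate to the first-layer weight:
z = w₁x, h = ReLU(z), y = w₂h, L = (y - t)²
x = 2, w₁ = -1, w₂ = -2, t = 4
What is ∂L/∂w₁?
∂L/∂w₁ = 0

Forward pass:
z = w₁x = -1×2 = -2
h = ReLU(-2) = 0
y = w₂h = -2×0 = 0

Backward pass:
∂L/∂y = 2(y - t) = 2(0 - 4) = -8
∂y/∂h = w₂ = -2
∂h/∂z = 0 (ReLU derivative)
∂z/∂w₁ = x = 2

∂L/∂w₁ = -8 × -2 × 0 × 2 = 0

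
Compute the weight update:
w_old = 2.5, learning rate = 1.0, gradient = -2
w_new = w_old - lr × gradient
w_new = 4.5

w_new = w - η·∂L/∂w = 2.5 - 1.0×(-2) = 2.5 - (-2) = 4.5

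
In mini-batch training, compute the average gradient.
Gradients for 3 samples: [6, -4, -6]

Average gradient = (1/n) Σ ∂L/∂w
Average gradient = -1.333

Average = (1/3)(6 + -4 + -6) = -4/3 = -1.333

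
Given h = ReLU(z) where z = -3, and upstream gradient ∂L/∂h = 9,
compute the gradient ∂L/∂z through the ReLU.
∂L/∂z = 0

h = ReLU(-3) = 0
Since z < 0: ∂h/∂z = 0
∂L/∂z = ∂L/∂h · ∂h/∂z = 9 × 0 = 0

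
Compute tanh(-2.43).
-0.9846

tanh(-2.43) = (e^(-2.43) - e^(2.43))/(e^(-2.43) + e^(2.43)) = -0.9846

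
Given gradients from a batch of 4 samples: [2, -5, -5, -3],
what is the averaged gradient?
Average gradient = -2.75

Average = (1/4)(2 + -5 + -5 + -3) = -11/4 = -2.75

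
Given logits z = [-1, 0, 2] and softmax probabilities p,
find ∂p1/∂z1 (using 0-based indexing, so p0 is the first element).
∂p1/∂z1 = 0.1012

p = softmax(z) = [0.04201, 0.1142, 0.8438]
p1 = 0.1142

∂p1/∂z1 = p1(1 - p1) = 0.1142 × (1 - 0.1142) = 0.1012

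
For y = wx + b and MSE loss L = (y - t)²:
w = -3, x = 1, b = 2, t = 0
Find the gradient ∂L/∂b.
∂L/∂b = -2

y = wx + b = (-3)(1) + 2 = -1
∂L/∂y = 2(y - t) = 2(-1 - 0) = -2
∂y/∂b = 1
∂L/∂b = ∂L/∂y · ∂y/∂b = -2 × 1 = -2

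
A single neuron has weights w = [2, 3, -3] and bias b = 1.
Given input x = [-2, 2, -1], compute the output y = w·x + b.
y = 6

y = (2)(-2) + (3)(2) + (-3)(-1) + 1 = 6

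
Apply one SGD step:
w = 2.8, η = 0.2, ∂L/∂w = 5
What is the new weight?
w_new = 1.8

w_new = w - η·∂L/∂w = 2.8 - 0.2×(5) = 2.8 - (1) = 1.8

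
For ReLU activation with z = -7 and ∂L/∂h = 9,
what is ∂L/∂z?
∂L/∂z = 0

h = ReLU(-7) = 0
Since z < 0: ∂h/∂z = 0
∂L/∂z = ∂L/∂h · ∂h/∂z = 9 × 0 = 0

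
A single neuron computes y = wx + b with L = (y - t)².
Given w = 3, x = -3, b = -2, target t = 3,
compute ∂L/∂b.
∂L/∂b = -28

y = wx + b = (3)(-3) + -2 = -11
∂L/∂y = 2(y - t) = 2(-11 - 3) = -28
∂y/∂b = 1
∂L/∂b = ∂L/∂y · ∂y/∂b = -28 × 1 = -28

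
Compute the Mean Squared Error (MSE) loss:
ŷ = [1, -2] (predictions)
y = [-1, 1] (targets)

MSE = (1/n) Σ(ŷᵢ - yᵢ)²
MSE = 6.5

MSE = (1/2)((1--1)² + (-2-1)²) = (1/2)(4 + 9) = 6.5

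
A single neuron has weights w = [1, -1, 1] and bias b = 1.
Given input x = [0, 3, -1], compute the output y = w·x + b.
y = -3

y = (1)(0) + (-1)(3) + (1)(-1) + 1 = -3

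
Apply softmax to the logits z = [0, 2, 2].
p = [0.0634, 0.4683, 0.4683]

exp(z) = [1, 7.389, 7.389]
Sum = 15.78
p = [0.0634, 0.4683, 0.4683]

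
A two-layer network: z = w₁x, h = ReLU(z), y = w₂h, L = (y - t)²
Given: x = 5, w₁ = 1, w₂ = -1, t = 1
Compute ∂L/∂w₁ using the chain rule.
∂L/∂w₁ = 60

Forward pass:
z = w₁x = 1×5 = 5
h = ReLU(5) = 5
y = w₂h = -1×5 = -5

Backward pass:
∂L/∂y = 2(y - t) = 2(-5 - 1) = -12
∂y/∂h = w₂ = -1
∂h/∂z = 1 (ReLU derivative)
∂z/∂w₁ = x = 5

∂L/∂w₁ = -12 × -1 × 1 × 5 = 60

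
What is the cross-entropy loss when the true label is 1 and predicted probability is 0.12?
L = 2.12

L = -1·log(0.12) - 0·log(0.88) = -log(0.12) = 2.12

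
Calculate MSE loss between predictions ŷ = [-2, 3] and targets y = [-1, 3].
MSE = 0.5

MSE = (1/2)((-2--1)² + (3-3)²) = (1/2)(1 + 0) = 0.5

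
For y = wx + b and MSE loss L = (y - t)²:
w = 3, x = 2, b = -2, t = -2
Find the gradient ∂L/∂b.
∂L/∂b = 12

y = wx + b = (3)(2) + -2 = 4
∂L/∂y = 2(y - t) = 2(4 - -2) = 12
∂y/∂b = 1
∂L/∂b = ∂L/∂y · ∂y/∂b = 12 × 1 = 12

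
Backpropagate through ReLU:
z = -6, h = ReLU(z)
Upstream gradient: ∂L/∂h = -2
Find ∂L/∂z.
∂L/∂z = 0

h = ReLU(-6) = 0
Since z < 0: ∂h/∂z = 0
∂L/∂z = ∂L/∂h · ∂h/∂z = -2 × 0 = 0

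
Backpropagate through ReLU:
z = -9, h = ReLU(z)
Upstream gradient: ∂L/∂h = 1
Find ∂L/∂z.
∂L/∂z = 0

h = ReLU(-9) = 0
Since z < 0: ∂h/∂z = 0
∂L/∂z = ∂L/∂h · ∂h/∂z = 1 × 0 = 0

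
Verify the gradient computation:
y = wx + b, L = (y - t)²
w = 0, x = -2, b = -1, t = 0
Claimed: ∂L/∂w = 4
Correct

y = (0)(-2) + -1 = -1
∂L/∂y = 2(y - t) = 2(-1 - 0) = -2
∂y/∂w = x = -2
∂L/∂w = -2 × -2 = 4

Claimed value: 4
Correct: The correct gradient is 4.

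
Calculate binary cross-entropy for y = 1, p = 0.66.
L = 0.4155

L = -1·log(0.66) - 0·log(0.34) = -log(0.66) = 0.4155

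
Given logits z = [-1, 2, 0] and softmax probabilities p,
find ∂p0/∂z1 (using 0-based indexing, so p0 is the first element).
∂p0/∂z1 = -0.03545

p = softmax(z) = [0.04201, 0.8438, 0.1142]
p0 = 0.04201, p1 = 0.8438

∂p0/∂z1 = -p0 × p1 = -0.04201 × 0.8438 = -0.03545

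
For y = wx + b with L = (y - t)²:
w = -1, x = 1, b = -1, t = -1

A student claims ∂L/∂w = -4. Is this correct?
Incorrect

y = (-1)(1) + -1 = -2
∂L/∂y = 2(y - t) = 2(-2 - -1) = -2
∂y/∂w = x = 1
∂L/∂w = -2 × 1 = -2

Claimed value: -4
Incorrect: The correct gradient is -2.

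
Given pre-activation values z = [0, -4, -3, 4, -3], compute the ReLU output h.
h = [0, 0, 0, 4, 0]

ReLU applied element-wise: max(0,0)=0, max(0,-4)=0, max(0,-3)=0, max(0,4)=4, max(0,-3)=0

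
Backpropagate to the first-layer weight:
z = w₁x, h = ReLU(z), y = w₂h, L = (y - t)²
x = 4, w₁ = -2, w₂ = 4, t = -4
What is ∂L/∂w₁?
∂L/∂w₁ = 0

Forward pass:
z = w₁x = -2×4 = -8
h = ReLU(-8) = 0
y = w₂h = 4×0 = 0

Backward pass:
∂L/∂y = 2(y - t) = 2(0 - -4) = 8
∂y/∂h = w₂ = 4
∂h/∂z = 0 (ReLU derivative)
∂z/∂w₁ = x = 4

∂L/∂w₁ = 8 × 4 × 0 × 4 = 0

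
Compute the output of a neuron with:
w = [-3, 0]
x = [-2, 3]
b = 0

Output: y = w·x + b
y = 6

y = (-3)(-2) + (0)(3) + 0 = 6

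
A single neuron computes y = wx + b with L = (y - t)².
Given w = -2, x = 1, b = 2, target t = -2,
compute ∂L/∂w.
∂L/∂w = 4

y = wx + b = (-2)(1) + 2 = 0
∂L/∂y = 2(y - t) = 2(0 - -2) = 4
∂y/∂w = x = 1
∂L/∂w = ∂L/∂y · ∂y/∂w = 4 × 1 = 4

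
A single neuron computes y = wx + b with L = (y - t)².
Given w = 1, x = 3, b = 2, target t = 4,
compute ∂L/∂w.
∂L/∂w = 6

y = wx + b = (1)(3) + 2 = 5
∂L/∂y = 2(y - t) = 2(5 - 4) = 2
∂y/∂w = x = 3
∂L/∂w = ∂L/∂y · ∂y/∂w = 2 × 3 = 6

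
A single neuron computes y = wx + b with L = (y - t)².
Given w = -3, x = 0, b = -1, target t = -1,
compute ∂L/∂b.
∂L/∂b = 0

y = wx + b = (-3)(0) + -1 = -1
∂L/∂y = 2(y - t) = 2(-1 - -1) = 0
∂y/∂b = 1
∂L/∂b = ∂L/∂y · ∂y/∂b = 0 × 1 = 0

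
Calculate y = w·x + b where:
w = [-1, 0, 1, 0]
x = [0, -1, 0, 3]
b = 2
y = 2

y = (-1)(0) + (0)(-1) + (1)(0) + (0)(3) + 2 = 2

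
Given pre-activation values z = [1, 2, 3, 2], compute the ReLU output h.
h = [1, 2, 3, 2]

ReLU applied element-wise: max(0,1)=1, max(0,2)=2, max(0,3)=3, max(0,2)=2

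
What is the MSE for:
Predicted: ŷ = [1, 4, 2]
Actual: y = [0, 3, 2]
MSE = 0.6667

MSE = (1/3)((1-0)² + (4-3)² + (2-2)²) = (1/3)(1 + 1 + 0) = 0.6667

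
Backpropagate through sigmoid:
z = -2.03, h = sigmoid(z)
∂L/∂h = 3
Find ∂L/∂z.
∂L/∂z = 0.3078

σ(-2.03) = 0.1161
σ'(-2.03) = σ(-2.03)(1 - σ(-2.03)) = 0.1161 × 0.8839 = 0.1026
∂L/∂z = ∂L/∂h · σ'(z) = 3 × 0.1026 = 0.3078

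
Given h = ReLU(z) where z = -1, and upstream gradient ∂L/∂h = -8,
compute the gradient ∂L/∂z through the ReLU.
∂L/∂z = 0

h = ReLU(-1) = 0
Since z < 0: ∂h/∂z = 0
∂L/∂z = ∂L/∂h · ∂h/∂z = -8 × 0 = 0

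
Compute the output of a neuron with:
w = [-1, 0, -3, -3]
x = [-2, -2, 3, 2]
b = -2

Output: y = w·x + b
y = -15

y = (-1)(-2) + (0)(-2) + (-3)(3) + (-3)(2) + -2 = -15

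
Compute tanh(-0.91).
-0.7211

tanh(-0.91) = (e^(-0.91) - e^(0.91))/(e^(-0.91) + e^(0.91)) = -0.7211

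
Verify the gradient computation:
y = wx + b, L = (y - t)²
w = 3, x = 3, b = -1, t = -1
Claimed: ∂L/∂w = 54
Correct

y = (3)(3) + -1 = 8
∂L/∂y = 2(y - t) = 2(8 - -1) = 18
∂y/∂w = x = 3
∂L/∂w = 18 × 3 = 54

Claimed value: 54
Correct: The correct gradient is 54.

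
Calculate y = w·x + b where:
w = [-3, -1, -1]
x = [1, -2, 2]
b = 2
y = -1

y = (-3)(1) + (-1)(-2) + (-1)(2) + 2 = -1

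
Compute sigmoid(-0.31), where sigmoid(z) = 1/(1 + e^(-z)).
0.4231

sigmoid(-0.31) = 1/(1 + e^(0.31)) = 1/(1 + 1.363) = 0.4231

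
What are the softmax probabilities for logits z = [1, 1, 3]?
p = [0.1065, 0.1065, 0.787]

exp(z) = [2.718, 2.718, 20.09]
Sum = 25.52
p = [0.1065, 0.1065, 0.787]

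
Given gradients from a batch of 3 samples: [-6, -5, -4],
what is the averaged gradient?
Average gradient = -5

Average = (1/3)(-6 + -5 + -4) = -15/3 = -5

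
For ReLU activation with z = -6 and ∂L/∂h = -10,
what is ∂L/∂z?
∂L/∂z = 0

h = ReLU(-6) = 0
Since z < 0: ∂h/∂z = 0
∂L/∂z = ∂L/∂h · ∂h/∂z = -10 × 0 = 0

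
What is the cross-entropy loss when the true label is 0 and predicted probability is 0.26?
L = 0.3011

L = -0·log(0.26) - 1·log(0.74) = -log(0.74) = 0.3011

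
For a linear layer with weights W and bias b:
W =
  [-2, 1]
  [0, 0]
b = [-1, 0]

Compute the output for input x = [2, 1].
y = [-4, 0]

Wx = [-2×2 + 1×1, 0×2 + 0×1]
   = [-3, 0]
y = Wx + b = [-3 + -1, 0 + 0] = [-4, 0]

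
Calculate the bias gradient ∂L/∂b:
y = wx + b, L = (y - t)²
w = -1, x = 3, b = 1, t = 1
∂L/∂b = -6

y = wx + b = (-1)(3) + 1 = -2
∂L/∂y = 2(y - t) = 2(-2 - 1) = -6
∂y/∂b = 1
∂L/∂b = ∂L/∂y · ∂y/∂b = -6 × 1 = -6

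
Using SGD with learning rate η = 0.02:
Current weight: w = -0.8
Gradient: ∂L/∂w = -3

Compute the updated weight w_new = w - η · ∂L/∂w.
w_new = -0.74

w_new = w - η·∂L/∂w = -0.8 - 0.02×(-3) = -0.8 - (-0.06) = -0.74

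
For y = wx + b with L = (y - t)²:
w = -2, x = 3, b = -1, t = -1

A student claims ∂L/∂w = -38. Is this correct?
Incorrect

y = (-2)(3) + -1 = -7
∂L/∂y = 2(y - t) = 2(-7 - -1) = -12
∂y/∂w = x = 3
∂L/∂w = -12 × 3 = -36

Claimed value: -38
Incorrect: The correct gradient is -36.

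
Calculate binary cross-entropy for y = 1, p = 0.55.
L = 0.5978

L = -1·log(0.55) - 0·log(0.45) = -log(0.55) = 0.5978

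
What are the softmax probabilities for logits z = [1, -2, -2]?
p = [0.9094, 0.0453, 0.0453]

exp(z) = [2.718, 0.1353, 0.1353]
Sum = 2.989
p = [0.9094, 0.0453, 0.0453]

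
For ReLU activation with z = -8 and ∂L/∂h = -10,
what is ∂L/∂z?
∂L/∂z = 0

h = ReLU(-8) = 0
Since z < 0: ∂h/∂z = 0
∂L/∂z = ∂L/∂h · ∂h/∂z = -10 × 0 = 0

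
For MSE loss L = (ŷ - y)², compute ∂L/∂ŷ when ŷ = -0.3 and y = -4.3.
∂L/∂ŷ = 8.0

∂L/∂ŷ = 2(ŷ - y) = 2(-0.3 - -4.3) = 2(4.0) = 8.0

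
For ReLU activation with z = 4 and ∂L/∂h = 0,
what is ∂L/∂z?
∂L/∂z = 0

h = ReLU(4) = 4
Since z > 0: ∂h/∂z = 1
∂L/∂z = ∂L/∂h · ∂h/∂z = 0 × 1 = 0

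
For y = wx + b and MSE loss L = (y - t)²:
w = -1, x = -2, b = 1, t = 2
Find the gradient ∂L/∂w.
∂L/∂w = -4

y = wx + b = (-1)(-2) + 1 = 3
∂L/∂y = 2(y - t) = 2(3 - 2) = 2
∂y/∂w = x = -2
∂L/∂w = ∂L/∂y · ∂y/∂w = 2 × -2 = -4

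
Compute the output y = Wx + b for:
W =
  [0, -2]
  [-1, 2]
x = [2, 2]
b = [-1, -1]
y = [-5, 1]

Wx = [0×2 + -2×2, -1×2 + 2×2]
   = [-4, 2]
y = Wx + b = [-4 + -1, 2 + -1] = [-5, 1]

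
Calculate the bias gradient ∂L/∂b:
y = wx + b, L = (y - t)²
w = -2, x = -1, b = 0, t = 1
∂L/∂b = 2

y = wx + b = (-2)(-1) + 0 = 2
∂L/∂y = 2(y - t) = 2(2 - 1) = 2
∂y/∂b = 1
∂L/∂b = ∂L/∂y · ∂y/∂b = 2 × 1 = 2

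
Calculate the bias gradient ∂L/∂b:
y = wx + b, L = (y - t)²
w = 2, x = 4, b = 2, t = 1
∂L/∂b = 18

y = wx + b = (2)(4) + 2 = 10
∂L/∂y = 2(y - t) = 2(10 - 1) = 18
∂y/∂b = 1
∂L/∂b = ∂L/∂y · ∂y/∂b = 18 × 1 = 18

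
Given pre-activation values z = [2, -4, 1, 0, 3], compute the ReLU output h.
h = [2, 0, 1, 0, 3]

ReLU applied element-wise: max(0,2)=2, max(0,-4)=0, max(0,1)=1, max(0,0)=0, max(0,3)=3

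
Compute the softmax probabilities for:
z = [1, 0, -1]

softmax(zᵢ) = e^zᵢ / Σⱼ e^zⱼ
p = [0.6652, 0.2447, 0.09]

exp(z) = [2.718, 1, 0.3679]
Sum = 4.086
p = [0.6652, 0.2447, 0.09]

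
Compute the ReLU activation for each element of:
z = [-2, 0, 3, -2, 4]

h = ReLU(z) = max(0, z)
h = [0, 0, 3, 0, 4]

ReLU applied element-wise: max(0,-2)=0, max(0,0)=0, max(0,3)=3, max(0,-2)=0, max(0,4)=4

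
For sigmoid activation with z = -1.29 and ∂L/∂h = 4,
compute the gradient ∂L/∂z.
∂L/∂z = 0.677

σ(-1.29) = 0.2159
σ'(-1.29) = σ(-1.29)(1 - σ(-1.29)) = 0.2159 × 0.7841 = 0.1693
∂L/∂z = ∂L/∂h · σ'(z) = 4 × 0.1693 = 0.677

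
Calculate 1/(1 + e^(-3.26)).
0.963

sigmoid(3.26) = 1/(1 + e^(-3.26)) = 1/(1 + 0.03839) = 0.963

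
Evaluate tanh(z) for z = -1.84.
-0.9508

tanh(-1.84) = (e^(-1.84) - e^(1.84))/(e^(-1.84) + e^(1.84)) = -0.9508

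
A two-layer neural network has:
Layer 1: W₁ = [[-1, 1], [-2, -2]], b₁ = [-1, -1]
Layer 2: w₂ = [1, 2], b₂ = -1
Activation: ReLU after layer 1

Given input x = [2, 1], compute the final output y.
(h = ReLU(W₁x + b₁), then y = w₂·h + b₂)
y = -1

Layer 1 pre-activation: z₁ = [-2, -7]
After ReLU: h = [0, 0]
Layer 2 output: y = 1×0 + 2×0 + -1 = -1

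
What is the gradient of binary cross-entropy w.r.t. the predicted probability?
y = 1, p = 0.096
∂L/∂p = -10.42

∂L/∂p = -y/p + (1-y)/(1-p) = -1/0.096 + 0 = -10.42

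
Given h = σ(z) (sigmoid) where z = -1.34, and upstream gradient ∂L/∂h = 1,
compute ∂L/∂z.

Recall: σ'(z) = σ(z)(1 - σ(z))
∂L/∂z = 0.1644

σ(-1.34) = 0.2075
σ'(-1.34) = σ(-1.34)(1 - σ(-1.34)) = 0.2075 × 0.7925 = 0.1644
∂L/∂z = ∂L/∂h · σ'(z) = 1 × 0.1644 = 0.1644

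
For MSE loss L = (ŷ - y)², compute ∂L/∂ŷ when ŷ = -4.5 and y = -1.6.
∂L/∂ŷ = -5.8

∂L/∂ŷ = 2(ŷ - y) = 2(-4.5 - -1.6) = 2(-2.9) = -5.8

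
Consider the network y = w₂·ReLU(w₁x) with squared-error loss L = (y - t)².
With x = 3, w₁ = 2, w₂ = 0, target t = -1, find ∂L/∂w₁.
∂L/∂w₁ = 0

Forward pass:
z = w₁x = 2×3 = 6
h = ReLU(6) = 6
y = w₂h = 0×6 = 0

Backward pass:
∂L/∂y = 2(y - t) = 2(0 - -1) = 2
∂y/∂h = w₂ = 0
∂h/∂z = 1 (ReLU derivative)
∂z/∂w₁ = x = 3

∂L/∂w₁ = 2 × 0 × 1 × 3 = 0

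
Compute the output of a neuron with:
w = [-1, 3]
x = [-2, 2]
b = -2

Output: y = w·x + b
y = 6

y = (-1)(-2) + (3)(2) + -2 = 6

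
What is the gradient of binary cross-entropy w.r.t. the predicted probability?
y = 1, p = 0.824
∂L/∂p = -1.214

∂L/∂p = -y/p + (1-y)/(1-p) = -1/0.824 + 0 = -1.214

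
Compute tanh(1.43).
0.8917

tanh(1.43) = (e^(1.43) - e^(-1.43))/(e^(1.43) + e^(-1.43)) = 0.8917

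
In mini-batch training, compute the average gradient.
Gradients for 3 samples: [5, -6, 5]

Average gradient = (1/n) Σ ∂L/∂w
Average gradient = 1.333

Average = (1/3)(5 + -6 + 5) = 4/3 = 1.333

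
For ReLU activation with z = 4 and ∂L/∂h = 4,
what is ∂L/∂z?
∂L/∂z = 4

h = ReLU(4) = 4
Since z > 0: ∂h/∂z = 1
∂L/∂z = ∂L/∂h · ∂h/∂z = 4 × 1 = 4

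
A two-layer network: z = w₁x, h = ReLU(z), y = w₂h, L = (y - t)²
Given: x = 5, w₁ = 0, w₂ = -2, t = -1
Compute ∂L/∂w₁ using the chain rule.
∂L/∂w₁ = 0

Forward pass:
z = w₁x = 0×5 = 0
h = ReLU(0) = 0
y = w₂h = -2×0 = 0

Backward pass:
∂L/∂y = 2(y - t) = 2(0 - -1) = 2
∂y/∂h = w₂ = -2
∂h/∂z = 0 (ReLU derivative)
∂z/∂w₁ = x = 5

∂L/∂w₁ = 2 × -2 × 0 × 5 = 0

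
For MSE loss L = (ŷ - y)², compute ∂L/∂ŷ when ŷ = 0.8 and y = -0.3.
∂L/∂ŷ = 2.2

∂L/∂ŷ = 2(ŷ - y) = 2(0.8 - -0.3) = 2(1.1) = 2.2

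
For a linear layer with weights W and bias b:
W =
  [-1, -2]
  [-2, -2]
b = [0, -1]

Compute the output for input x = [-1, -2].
y = [5, 5]

Wx = [-1×-1 + -2×-2, -2×-1 + -2×-2]
   = [5, 6]
y = Wx + b = [5 + 0, 6 + -1] = [5, 5]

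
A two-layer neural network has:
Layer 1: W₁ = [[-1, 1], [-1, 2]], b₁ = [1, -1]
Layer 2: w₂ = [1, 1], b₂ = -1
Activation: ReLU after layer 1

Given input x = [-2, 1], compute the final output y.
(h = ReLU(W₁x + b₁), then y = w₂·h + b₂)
y = 6

Layer 1 pre-activation: z₁ = [4, 3]
After ReLU: h = [4, 3]
Layer 2 output: y = 1×4 + 1×3 + -1 = 6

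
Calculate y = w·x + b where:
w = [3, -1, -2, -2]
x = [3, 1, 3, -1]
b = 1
y = 5

y = (3)(3) + (-1)(1) + (-2)(3) + (-2)(-1) + 1 = 5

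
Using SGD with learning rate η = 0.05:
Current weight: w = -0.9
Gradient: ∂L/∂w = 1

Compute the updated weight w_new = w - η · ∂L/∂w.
w_new = -0.95

w_new = w - η·∂L/∂w = -0.9 - 0.05×(1) = -0.9 - (0.05) = -0.95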